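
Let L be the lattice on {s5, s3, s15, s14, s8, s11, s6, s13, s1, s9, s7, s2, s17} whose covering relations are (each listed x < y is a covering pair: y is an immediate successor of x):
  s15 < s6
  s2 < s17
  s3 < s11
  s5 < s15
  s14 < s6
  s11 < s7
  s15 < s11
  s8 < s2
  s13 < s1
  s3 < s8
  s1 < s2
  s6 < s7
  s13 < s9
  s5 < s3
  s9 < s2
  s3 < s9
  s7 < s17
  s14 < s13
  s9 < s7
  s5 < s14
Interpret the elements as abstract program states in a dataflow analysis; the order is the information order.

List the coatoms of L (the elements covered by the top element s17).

The coatoms are exactly the elements covered by s17: s2, s7.

s2, s7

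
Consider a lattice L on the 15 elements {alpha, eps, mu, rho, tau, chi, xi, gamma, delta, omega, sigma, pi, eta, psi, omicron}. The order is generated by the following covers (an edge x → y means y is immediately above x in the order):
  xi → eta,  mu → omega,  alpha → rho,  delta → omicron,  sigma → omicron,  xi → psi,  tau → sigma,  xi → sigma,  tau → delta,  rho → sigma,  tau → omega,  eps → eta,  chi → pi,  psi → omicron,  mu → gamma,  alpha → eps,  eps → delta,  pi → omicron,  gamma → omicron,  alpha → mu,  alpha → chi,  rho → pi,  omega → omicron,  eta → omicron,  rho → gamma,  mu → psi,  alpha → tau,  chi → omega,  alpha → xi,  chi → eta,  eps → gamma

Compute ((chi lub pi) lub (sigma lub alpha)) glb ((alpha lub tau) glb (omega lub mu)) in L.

chi ∨ pi = pi
sigma ∨ alpha = sigma
pi ∨ sigma = omicron
alpha ∨ tau = tau
omega ∨ mu = omega
tau ∧ omega = tau
omicron ∧ tau = tau

tau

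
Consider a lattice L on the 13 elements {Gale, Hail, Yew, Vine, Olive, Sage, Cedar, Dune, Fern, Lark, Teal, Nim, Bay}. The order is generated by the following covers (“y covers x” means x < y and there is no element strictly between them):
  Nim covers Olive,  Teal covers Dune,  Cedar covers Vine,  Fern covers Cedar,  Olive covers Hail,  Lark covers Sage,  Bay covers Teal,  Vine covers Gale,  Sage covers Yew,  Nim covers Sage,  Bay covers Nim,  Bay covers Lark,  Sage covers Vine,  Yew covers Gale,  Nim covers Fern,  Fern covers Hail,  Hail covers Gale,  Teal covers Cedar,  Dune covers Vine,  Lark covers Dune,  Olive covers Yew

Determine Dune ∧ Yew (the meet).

Common lower bounds of {Dune, Yew}: Gale.
The greatest among these is Gale.

Gale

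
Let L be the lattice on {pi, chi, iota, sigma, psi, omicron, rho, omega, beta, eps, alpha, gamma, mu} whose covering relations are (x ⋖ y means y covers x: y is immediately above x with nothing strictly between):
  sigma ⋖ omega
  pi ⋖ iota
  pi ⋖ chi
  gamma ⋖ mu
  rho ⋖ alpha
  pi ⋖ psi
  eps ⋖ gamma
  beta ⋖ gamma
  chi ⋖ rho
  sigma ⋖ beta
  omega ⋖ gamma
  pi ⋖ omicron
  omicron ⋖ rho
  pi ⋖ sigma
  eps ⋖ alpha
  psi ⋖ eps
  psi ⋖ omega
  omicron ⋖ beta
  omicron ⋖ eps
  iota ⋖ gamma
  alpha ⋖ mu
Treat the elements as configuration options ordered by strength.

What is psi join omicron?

Common upper bounds of {psi, omicron}: alpha, eps, gamma, mu.
The least among these is eps.

eps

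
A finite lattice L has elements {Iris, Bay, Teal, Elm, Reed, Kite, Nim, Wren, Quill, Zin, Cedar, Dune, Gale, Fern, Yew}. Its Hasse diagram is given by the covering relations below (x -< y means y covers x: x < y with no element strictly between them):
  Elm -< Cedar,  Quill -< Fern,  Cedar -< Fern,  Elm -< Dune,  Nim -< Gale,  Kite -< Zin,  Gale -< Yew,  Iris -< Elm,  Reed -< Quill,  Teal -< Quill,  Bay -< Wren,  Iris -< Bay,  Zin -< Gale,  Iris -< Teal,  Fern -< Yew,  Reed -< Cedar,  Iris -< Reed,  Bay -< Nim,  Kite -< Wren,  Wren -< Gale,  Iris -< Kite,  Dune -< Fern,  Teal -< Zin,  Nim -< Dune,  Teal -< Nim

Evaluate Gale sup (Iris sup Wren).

Gale

Iris ∨ Wren = Wren
Gale ∨ Wren = Gale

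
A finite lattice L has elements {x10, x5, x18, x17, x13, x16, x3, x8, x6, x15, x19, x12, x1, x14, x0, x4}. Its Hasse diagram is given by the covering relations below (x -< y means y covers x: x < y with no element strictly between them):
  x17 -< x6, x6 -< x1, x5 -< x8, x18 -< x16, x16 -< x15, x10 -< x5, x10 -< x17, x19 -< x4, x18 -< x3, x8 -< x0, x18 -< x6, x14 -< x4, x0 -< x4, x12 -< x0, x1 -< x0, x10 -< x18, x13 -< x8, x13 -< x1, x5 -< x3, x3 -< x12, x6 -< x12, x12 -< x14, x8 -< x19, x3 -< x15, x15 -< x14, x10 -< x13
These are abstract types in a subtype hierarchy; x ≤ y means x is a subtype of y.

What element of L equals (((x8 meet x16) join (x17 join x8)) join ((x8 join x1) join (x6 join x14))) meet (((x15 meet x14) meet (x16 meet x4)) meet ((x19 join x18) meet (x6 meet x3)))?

x8 ∧ x16 = x10
x17 ∨ x8 = x0
x10 ∨ x0 = x0
x8 ∨ x1 = x0
x6 ∨ x14 = x14
x0 ∨ x14 = x4
x0 ∨ x4 = x4
x15 ∧ x14 = x15
x16 ∧ x4 = x16
x15 ∧ x16 = x16
x19 ∨ x18 = x4
x6 ∧ x3 = x18
x4 ∧ x18 = x18
x16 ∧ x18 = x18
x4 ∧ x18 = x18

x18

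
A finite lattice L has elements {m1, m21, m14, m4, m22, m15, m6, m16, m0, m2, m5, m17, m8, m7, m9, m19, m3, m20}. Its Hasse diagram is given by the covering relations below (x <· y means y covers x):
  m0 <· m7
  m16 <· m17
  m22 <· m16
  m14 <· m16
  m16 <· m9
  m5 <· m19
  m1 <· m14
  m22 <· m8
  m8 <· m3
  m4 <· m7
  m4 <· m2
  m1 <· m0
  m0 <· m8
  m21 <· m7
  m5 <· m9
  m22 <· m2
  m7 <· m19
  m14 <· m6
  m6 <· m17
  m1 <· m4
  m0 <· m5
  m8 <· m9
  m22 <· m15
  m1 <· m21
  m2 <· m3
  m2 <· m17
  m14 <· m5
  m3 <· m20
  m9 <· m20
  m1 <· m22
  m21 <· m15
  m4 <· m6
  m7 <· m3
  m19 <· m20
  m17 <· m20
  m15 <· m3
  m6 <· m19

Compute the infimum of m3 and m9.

Common lower bounds of {m3, m9}: m0, m1, m22, m8.
The greatest among these is m8.

m8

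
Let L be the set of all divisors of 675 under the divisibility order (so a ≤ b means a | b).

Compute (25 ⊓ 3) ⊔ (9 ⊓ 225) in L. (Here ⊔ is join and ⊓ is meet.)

25 ∧ 3 = 1
9 ∧ 225 = 9
1 ∨ 9 = 9

9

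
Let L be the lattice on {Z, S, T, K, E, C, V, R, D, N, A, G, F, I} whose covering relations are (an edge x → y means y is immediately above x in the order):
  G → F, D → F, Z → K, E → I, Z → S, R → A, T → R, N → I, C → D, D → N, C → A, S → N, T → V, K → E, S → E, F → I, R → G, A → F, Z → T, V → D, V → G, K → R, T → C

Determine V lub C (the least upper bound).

D

Common upper bounds of {V, C}: D, F, I, N.
The least among these is D.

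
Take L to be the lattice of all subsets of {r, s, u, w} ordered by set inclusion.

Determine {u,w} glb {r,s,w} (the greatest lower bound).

Under ⊆, meet is intersection: {u,w} ∩ {r,s,w} = {w}.

{w}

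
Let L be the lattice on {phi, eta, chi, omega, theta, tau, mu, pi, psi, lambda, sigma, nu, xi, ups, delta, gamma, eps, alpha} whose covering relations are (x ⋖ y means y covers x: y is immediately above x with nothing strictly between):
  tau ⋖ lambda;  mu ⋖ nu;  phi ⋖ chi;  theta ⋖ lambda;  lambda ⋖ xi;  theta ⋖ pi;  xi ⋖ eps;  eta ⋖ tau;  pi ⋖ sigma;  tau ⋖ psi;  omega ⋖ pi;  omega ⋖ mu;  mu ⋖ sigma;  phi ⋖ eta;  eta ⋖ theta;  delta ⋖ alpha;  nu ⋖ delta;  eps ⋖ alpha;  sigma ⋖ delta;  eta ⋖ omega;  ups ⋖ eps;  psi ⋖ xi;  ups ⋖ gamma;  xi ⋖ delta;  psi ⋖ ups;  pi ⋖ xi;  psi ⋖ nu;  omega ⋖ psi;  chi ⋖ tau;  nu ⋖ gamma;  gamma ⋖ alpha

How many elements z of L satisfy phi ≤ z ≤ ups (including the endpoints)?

The interval [phi, ups] = {chi, eta, omega, phi, psi, tau, ups}, which has 7 elements.

7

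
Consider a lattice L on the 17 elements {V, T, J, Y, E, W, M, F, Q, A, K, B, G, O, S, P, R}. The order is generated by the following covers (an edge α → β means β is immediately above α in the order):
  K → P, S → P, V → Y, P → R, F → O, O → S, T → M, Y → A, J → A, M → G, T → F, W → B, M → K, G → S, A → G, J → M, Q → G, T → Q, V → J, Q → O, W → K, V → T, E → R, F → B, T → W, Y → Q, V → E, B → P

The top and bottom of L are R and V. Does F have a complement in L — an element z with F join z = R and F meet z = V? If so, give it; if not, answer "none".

E

Need z with F ∨ z = R and F ∧ z = V.
Checking each element gives: E.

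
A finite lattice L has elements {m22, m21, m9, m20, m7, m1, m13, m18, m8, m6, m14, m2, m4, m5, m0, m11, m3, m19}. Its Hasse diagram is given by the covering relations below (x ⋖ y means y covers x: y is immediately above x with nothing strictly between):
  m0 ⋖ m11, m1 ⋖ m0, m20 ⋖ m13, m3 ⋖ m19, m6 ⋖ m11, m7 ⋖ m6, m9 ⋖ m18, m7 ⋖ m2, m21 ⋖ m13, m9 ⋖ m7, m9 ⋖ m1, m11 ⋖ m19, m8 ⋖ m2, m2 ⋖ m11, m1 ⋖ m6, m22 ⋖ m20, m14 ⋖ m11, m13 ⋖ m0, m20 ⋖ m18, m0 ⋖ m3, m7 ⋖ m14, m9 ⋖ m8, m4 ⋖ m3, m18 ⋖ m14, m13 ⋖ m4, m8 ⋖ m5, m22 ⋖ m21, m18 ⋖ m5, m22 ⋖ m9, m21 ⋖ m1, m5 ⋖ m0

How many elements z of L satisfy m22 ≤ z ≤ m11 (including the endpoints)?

The interval [m22, m11] = {m0, m1, m11, m13, m14, m18, m2, m20, m21, m22, m5, m6, m7, m8, m9}, which has 15 elements.

15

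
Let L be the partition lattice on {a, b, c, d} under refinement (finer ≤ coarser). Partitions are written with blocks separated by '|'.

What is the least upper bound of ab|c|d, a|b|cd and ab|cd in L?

Common upper bounds of {ab|c|d, a|b|cd, ab|cd}: abcd, ab|cd.
The least among these is ab|cd.

ab|cd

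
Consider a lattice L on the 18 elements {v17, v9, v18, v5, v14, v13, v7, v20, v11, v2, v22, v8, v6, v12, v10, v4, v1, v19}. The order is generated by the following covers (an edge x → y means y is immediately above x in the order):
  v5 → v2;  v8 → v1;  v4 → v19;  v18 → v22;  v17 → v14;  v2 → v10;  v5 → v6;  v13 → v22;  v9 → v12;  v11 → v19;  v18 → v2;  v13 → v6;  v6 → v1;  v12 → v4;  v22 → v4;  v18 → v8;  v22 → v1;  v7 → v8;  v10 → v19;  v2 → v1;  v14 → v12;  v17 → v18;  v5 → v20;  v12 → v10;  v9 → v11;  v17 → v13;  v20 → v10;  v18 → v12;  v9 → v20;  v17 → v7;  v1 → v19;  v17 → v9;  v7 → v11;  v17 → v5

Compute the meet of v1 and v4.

Common lower bounds of {v1, v4}: v13, v17, v18, v22.
The greatest among these is v22.

v22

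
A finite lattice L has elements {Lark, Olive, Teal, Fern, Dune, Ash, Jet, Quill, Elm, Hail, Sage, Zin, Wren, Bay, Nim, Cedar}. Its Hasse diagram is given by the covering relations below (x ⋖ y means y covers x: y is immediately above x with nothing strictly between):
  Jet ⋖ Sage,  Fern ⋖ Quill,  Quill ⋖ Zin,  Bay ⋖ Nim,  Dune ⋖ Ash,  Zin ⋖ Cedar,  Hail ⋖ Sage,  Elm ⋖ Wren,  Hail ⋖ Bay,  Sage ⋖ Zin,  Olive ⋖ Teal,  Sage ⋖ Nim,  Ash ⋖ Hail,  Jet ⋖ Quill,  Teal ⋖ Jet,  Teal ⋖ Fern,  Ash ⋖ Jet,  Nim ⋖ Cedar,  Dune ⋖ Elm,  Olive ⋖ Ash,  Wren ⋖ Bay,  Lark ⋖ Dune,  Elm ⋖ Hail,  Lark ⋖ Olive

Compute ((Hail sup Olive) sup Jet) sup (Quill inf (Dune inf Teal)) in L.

Sage

Hail ∨ Olive = Hail
Hail ∨ Jet = Sage
Dune ∧ Teal = Lark
Quill ∧ Lark = Lark
Sage ∨ Lark = Sage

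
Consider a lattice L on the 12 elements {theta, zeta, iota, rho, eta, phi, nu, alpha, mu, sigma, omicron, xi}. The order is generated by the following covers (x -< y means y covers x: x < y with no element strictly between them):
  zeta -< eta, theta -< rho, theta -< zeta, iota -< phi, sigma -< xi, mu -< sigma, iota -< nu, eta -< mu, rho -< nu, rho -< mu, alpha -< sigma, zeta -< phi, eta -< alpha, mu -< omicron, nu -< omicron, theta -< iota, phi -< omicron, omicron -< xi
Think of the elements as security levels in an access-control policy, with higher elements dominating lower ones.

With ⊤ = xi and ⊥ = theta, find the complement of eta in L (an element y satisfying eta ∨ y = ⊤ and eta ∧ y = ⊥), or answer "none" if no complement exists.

none

For every candidate y, either eta ∨ y ≠ xi or eta ∧ y ≠ theta; no complement exists.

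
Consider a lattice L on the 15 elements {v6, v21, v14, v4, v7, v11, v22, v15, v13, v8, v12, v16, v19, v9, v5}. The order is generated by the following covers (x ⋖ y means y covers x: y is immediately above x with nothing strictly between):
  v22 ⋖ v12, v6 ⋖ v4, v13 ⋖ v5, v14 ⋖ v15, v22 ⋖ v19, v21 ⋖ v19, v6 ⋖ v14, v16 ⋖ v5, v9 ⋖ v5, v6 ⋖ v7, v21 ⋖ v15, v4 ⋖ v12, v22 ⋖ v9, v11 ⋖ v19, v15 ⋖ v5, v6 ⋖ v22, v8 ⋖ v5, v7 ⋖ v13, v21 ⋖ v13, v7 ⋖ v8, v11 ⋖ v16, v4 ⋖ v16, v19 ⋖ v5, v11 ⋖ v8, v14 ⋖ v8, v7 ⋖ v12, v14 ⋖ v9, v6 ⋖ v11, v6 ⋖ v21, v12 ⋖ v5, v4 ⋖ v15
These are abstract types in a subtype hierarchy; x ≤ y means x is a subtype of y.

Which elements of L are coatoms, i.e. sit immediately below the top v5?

v12, v13, v15, v16, v19, v8, v9

The coatoms are exactly the elements covered by v5: v12, v13, v15, v16, v19, v8, v9.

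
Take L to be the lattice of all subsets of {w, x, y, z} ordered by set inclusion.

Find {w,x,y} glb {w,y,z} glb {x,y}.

{y}

Common lower bounds of {{w,x,y}, {w,y,z}, {x,y}}: {y}, ∅.
The greatest among these is {y}.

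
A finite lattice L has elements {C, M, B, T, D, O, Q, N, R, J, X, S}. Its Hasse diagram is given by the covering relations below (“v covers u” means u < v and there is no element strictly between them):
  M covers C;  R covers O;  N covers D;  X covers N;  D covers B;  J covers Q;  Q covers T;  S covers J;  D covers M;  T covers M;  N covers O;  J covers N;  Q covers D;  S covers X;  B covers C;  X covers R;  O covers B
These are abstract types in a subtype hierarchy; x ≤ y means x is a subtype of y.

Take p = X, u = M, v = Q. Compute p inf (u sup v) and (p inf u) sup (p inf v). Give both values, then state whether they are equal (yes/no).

D; D; yes

u sup v = Q, so p inf (u sup v) = X inf Q = D.
p inf u = M and p inf v = D, so (p inf u) sup (p inf v) = M sup D = D.
Equal: yes.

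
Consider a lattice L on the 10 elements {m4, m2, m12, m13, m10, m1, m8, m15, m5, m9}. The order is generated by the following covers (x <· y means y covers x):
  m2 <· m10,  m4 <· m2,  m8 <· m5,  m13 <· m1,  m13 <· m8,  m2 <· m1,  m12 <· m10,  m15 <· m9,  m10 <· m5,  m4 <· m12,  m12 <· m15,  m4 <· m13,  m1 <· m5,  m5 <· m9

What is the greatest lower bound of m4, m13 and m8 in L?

Common lower bounds of {m4, m13, m8}: m4.
The greatest among these is m4.

m4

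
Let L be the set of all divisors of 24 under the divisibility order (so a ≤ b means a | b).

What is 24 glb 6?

6

In the divisibility order, the meet is the greatest common divisor: gcd(24, 6) = 6.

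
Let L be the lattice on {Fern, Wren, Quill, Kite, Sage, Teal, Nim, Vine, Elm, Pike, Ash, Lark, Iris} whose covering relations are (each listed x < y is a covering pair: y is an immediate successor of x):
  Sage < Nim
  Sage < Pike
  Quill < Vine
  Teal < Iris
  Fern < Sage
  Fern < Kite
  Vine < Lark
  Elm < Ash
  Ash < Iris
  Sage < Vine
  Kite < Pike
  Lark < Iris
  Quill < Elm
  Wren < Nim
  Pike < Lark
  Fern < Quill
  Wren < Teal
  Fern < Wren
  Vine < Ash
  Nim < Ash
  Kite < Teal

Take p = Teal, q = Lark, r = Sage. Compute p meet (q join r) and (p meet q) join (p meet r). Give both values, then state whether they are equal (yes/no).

q join r = Lark, so p meet (q join r) = Teal meet Lark = Kite.
p meet q = Kite and p meet r = Fern, so (p meet q) join (p meet r) = Kite join Fern = Kite.
Equal: yes.

Kite; Kite; yes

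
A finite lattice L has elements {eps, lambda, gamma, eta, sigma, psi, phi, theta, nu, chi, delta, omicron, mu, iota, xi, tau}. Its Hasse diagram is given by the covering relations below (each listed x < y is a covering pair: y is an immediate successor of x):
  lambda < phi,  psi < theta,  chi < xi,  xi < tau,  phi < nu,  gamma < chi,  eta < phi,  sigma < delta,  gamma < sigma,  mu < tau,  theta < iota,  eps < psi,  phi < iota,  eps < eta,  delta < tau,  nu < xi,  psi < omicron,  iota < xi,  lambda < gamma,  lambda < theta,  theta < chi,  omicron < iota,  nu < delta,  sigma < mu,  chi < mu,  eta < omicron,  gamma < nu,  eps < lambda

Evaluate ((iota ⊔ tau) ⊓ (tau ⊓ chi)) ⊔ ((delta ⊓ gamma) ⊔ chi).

chi

iota ∨ tau = tau
tau ∧ chi = chi
tau ∧ chi = chi
delta ∧ gamma = gamma
gamma ∨ chi = chi
chi ∨ chi = chi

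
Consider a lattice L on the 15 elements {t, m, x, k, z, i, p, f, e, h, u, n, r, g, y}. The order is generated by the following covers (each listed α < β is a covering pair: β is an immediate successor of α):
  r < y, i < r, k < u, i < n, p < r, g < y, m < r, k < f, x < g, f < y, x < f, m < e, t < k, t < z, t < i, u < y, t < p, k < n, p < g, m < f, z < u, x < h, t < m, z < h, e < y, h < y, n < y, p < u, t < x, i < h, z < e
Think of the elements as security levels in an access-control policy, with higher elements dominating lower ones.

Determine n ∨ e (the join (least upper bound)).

y

Common upper bounds of {n, e}: y.
The least among these is y.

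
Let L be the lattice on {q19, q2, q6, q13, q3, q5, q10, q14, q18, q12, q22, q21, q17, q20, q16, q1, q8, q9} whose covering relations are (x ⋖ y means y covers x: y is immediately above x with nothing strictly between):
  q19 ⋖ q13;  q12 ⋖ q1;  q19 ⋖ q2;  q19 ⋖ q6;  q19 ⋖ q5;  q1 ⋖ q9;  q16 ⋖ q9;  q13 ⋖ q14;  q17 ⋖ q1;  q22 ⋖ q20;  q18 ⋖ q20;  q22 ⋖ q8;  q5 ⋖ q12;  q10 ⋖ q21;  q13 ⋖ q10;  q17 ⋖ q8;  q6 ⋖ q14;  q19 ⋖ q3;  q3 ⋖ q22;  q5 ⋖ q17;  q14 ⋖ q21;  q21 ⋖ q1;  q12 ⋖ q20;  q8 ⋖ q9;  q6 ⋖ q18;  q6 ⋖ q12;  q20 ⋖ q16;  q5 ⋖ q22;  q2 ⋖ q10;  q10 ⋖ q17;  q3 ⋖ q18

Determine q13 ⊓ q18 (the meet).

q19

Common lower bounds of {q13, q18}: q19.
The greatest among these is q19.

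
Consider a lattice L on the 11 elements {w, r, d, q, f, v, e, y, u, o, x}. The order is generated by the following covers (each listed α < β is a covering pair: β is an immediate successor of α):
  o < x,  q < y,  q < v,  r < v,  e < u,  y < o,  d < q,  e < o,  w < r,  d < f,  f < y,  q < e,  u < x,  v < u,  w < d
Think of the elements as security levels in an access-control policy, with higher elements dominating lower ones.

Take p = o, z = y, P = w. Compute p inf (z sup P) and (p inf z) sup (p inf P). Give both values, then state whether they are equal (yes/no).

z sup P = y, so p inf (z sup P) = o inf y = y.
p inf z = y and p inf P = w, so (p inf z) sup (p inf P) = y sup w = y.
Equal: yes.

y; y; yes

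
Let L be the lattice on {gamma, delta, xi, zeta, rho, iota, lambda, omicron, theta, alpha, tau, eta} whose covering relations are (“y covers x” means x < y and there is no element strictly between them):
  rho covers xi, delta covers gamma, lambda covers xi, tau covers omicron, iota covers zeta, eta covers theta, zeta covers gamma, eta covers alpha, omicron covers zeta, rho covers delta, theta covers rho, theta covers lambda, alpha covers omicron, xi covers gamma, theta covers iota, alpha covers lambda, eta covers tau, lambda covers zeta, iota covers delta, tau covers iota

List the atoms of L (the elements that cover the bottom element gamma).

The atoms are exactly the elements that cover gamma: delta, xi, zeta.

delta, xi, zeta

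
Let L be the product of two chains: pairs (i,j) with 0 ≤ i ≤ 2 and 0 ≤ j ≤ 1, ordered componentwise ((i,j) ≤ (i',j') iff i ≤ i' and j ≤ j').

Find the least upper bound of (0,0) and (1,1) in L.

(1,1)

Common upper bounds of {(0,0), (1,1)}: (1,1), (2,1).
The least among these is (1,1).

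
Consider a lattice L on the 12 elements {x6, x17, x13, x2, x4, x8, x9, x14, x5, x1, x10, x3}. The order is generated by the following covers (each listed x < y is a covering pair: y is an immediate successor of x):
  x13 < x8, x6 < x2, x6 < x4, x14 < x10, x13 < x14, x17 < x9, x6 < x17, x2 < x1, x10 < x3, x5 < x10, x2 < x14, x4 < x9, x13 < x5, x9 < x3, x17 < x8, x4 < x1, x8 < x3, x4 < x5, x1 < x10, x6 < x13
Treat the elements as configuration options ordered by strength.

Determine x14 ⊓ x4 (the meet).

x6

Common lower bounds of {x14, x4}: x6.
The greatest among these is x6.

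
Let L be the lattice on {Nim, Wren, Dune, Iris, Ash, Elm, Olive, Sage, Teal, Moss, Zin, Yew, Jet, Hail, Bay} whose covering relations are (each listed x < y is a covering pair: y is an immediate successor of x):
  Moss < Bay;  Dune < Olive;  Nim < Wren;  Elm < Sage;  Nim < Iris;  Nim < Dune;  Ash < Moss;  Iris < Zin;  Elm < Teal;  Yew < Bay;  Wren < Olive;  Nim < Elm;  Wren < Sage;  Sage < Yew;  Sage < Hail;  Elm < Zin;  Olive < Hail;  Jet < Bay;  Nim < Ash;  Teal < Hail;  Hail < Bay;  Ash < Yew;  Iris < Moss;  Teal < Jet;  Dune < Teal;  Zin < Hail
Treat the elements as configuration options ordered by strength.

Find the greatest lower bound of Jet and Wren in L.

Nim

Common lower bounds of {Jet, Wren}: Nim.
The greatest among these is Nim.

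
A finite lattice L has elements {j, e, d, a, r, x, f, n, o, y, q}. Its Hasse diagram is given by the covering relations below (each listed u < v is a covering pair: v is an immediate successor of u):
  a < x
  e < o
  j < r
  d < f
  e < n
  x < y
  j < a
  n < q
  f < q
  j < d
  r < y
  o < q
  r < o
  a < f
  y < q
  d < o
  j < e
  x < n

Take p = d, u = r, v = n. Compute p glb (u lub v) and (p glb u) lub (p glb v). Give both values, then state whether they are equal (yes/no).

d; j; no

u lub v = q, so p glb (u lub v) = d glb q = d.
p glb u = j and p glb v = j, so (p glb u) lub (p glb v) = j lub j = j.
Equal: no.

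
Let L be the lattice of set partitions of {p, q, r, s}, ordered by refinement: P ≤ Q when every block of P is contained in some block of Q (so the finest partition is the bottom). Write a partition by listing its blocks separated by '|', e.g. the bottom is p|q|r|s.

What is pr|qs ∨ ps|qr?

pqrs

Common upper bounds of {pr|qs, ps|qr}: pqrs.
The least among these is pqrs.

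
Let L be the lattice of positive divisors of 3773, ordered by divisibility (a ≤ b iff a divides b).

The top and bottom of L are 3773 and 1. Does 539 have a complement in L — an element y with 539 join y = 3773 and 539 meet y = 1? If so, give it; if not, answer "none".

For every candidate y, either 539 ∨ y ≠ 3773 or 539 ∧ y ≠ 1; no complement exists.

none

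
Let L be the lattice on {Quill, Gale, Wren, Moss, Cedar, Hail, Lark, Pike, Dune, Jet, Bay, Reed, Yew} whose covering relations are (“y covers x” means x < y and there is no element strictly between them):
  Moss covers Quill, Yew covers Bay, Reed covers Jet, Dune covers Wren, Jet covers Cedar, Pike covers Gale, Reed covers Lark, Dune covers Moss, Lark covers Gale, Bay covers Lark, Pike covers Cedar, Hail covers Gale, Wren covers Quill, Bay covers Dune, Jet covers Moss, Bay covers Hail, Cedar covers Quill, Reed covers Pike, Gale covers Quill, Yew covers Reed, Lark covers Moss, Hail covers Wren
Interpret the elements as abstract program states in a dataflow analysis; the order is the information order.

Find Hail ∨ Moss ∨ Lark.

Bay

Common upper bounds of {Hail, Moss, Lark}: Bay, Yew.
The least among these is Bay.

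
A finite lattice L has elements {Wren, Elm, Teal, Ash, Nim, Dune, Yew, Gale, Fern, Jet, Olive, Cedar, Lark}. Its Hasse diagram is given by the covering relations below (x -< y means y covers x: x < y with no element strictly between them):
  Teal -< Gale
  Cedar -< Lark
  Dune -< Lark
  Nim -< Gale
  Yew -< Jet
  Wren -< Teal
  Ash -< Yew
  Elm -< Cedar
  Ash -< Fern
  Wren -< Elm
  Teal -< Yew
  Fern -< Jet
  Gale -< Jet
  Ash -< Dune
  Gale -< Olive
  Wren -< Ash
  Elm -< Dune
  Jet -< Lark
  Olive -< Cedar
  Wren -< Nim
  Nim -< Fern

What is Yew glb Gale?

Common lower bounds of {Yew, Gale}: Teal, Wren.
The greatest among these is Teal.

Teal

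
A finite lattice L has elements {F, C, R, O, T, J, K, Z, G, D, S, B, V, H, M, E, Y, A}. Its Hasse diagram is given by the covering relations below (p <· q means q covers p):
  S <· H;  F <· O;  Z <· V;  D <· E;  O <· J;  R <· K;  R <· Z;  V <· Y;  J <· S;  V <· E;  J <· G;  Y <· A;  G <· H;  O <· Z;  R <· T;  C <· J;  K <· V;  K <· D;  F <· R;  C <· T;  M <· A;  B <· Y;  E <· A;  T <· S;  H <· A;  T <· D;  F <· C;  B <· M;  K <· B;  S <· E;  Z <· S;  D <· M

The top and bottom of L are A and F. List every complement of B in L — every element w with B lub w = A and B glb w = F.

G, J

Need w with B ∨ w = A and B ∧ w = F.
Checking each element gives: G, J.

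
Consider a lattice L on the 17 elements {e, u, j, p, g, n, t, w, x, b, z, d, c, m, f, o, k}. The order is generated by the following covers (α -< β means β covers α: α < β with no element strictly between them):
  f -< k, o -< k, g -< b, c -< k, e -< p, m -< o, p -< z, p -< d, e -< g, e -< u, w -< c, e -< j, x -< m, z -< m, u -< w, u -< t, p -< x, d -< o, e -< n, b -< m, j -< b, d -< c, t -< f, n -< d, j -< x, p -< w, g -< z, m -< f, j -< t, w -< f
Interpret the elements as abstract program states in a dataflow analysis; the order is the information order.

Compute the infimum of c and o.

Common lower bounds of {c, o}: d, e, n, p.
The greatest among these is d.

d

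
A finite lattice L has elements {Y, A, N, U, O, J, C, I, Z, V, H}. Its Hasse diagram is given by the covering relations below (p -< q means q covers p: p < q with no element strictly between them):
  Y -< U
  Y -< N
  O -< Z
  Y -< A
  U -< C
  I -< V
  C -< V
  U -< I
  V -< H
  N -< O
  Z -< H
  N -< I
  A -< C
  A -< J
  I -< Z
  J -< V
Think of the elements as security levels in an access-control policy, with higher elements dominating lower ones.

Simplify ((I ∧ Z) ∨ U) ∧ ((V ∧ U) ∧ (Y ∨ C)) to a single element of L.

U

I ∧ Z = I
I ∨ U = I
V ∧ U = U
Y ∨ C = C
U ∧ C = U
I ∧ U = U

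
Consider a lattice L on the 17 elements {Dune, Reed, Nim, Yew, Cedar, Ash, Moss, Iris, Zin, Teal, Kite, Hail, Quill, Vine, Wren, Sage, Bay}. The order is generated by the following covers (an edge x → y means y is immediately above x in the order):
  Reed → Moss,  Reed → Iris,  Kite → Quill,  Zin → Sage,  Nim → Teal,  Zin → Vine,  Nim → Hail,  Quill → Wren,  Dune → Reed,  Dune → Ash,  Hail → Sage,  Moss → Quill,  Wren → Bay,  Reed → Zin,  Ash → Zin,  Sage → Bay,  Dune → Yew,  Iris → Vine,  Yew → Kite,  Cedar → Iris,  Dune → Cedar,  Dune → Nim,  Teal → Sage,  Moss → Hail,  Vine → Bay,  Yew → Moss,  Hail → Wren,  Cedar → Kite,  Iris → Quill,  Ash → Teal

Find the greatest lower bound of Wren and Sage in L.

Hail

Common lower bounds of {Wren, Sage}: Dune, Hail, Moss, Nim, Reed, Yew.
The greatest among these is Hail.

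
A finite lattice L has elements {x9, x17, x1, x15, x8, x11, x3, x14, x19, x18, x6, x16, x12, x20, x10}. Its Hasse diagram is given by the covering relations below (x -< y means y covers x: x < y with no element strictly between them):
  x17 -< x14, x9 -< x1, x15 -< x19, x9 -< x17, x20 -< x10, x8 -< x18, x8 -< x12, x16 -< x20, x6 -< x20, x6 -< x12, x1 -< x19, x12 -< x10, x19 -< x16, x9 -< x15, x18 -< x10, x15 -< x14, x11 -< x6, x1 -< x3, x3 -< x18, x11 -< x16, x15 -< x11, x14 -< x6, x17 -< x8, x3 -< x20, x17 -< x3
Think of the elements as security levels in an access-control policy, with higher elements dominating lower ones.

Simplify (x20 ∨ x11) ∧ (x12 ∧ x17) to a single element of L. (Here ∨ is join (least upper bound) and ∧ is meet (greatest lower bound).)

x20 ∨ x11 = x20
x12 ∧ x17 = x17
x20 ∧ x17 = x17

x17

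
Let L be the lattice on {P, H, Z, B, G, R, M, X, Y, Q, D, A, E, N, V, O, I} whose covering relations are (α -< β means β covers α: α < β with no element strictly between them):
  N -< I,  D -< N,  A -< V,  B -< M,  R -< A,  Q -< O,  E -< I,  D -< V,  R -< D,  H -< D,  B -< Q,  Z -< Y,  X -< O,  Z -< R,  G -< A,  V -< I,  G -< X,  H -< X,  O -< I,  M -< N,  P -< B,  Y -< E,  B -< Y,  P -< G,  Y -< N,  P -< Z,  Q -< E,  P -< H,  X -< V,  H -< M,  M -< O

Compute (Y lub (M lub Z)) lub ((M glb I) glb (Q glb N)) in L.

N

M ∨ Z = N
Y ∨ N = N
M ∧ I = M
Q ∧ N = B
M ∧ B = B
N ∨ B = N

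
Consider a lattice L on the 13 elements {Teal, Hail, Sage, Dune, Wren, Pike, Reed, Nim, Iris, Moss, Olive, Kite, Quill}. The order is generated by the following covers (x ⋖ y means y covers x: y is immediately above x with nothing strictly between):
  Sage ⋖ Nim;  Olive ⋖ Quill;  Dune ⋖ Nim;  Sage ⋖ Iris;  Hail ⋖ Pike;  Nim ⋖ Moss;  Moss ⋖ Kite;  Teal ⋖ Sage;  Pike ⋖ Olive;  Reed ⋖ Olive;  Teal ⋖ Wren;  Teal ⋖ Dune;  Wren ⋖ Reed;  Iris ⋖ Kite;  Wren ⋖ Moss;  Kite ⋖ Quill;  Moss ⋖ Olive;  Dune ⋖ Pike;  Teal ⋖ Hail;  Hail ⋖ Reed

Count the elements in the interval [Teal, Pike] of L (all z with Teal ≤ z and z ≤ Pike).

4

The interval [Teal, Pike] = {Dune, Hail, Pike, Teal}, which has 4 elements.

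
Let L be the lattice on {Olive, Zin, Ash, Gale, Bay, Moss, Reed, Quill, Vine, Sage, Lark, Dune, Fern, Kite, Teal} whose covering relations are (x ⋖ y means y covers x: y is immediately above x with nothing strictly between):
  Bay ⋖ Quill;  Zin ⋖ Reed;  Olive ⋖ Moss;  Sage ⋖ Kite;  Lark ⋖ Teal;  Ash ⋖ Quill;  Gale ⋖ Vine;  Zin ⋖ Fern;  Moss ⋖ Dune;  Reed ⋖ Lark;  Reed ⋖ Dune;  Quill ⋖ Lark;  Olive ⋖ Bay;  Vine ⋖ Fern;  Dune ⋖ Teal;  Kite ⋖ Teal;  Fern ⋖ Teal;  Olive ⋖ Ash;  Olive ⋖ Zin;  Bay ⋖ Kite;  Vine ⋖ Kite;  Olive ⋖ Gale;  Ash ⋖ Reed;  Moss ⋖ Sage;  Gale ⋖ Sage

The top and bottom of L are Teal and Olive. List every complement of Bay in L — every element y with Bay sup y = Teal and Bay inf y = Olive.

Need y with Bay ∨ y = Teal and Bay ∧ y = Olive.
Checking each element gives: Dune, Fern.

Dune, Fern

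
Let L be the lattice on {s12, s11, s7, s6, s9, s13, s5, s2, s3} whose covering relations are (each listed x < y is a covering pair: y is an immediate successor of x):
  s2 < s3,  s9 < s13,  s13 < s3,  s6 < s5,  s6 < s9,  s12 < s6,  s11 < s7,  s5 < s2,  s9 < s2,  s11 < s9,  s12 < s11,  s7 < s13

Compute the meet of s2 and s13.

Common lower bounds of {s2, s13}: s11, s12, s6, s9.
The greatest among these is s9.

s9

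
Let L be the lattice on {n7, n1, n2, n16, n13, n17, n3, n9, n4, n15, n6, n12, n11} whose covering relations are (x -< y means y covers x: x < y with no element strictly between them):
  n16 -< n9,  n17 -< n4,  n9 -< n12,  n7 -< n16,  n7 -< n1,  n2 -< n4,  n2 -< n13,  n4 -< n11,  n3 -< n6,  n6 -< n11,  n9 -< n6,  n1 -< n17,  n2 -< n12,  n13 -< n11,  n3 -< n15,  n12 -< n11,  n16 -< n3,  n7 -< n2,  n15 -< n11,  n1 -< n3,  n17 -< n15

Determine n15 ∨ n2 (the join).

n11

Common upper bounds of {n15, n2}: n11.
The least among these is n11.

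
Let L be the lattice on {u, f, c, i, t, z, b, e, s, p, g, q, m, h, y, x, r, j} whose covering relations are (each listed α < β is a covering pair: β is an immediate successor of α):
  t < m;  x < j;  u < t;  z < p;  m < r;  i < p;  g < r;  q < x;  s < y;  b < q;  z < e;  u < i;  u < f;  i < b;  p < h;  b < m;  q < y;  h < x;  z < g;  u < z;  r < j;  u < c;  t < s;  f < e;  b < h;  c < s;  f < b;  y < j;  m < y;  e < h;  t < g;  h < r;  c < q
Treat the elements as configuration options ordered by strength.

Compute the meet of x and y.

Common lower bounds of {x, y}: b, c, f, i, q, u.
The greatest among these is q.

q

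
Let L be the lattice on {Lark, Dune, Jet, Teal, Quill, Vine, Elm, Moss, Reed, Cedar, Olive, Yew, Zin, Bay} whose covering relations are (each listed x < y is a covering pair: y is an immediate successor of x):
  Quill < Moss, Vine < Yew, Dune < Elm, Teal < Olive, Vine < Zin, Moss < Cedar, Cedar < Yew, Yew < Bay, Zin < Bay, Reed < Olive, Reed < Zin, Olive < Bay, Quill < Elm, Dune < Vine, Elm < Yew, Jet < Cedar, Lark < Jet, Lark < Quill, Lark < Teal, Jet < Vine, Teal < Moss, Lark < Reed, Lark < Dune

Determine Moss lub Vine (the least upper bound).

Yew

Common upper bounds of {Moss, Vine}: Bay, Yew.
The least among these is Yew.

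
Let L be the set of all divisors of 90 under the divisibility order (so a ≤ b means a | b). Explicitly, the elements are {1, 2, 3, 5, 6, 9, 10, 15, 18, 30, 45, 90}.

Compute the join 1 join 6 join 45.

In the divisibility order, the join is the least common multiple: lcm(1, 6, 45) = 90.

90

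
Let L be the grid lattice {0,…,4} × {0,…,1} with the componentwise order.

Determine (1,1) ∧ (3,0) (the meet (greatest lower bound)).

(1,0)

In a product of chains, the meet is componentwise min, giving (1,0).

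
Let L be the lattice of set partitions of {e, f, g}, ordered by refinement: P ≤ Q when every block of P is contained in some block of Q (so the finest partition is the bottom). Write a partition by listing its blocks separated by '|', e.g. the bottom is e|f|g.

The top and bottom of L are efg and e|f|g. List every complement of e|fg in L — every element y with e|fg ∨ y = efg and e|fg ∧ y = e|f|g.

ef|g, eg|f

Need y with e|fg ∨ y = efg and e|fg ∧ y = e|f|g.
Checking each element gives: ef|g, eg|f.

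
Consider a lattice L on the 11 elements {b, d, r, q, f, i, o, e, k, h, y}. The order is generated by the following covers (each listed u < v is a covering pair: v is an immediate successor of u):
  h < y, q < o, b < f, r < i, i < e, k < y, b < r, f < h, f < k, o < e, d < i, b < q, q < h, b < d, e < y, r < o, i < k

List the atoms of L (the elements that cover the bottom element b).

d, f, q, r

The atoms are exactly the elements that cover b: d, f, q, r.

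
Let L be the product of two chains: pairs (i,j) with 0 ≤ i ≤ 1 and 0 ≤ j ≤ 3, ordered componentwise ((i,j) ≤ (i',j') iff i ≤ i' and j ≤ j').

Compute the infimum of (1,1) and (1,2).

(1,1)

Common lower bounds of {(1,1), (1,2)}: (0,0), (0,1), (1,0), (1,1).
The greatest among these is (1,1).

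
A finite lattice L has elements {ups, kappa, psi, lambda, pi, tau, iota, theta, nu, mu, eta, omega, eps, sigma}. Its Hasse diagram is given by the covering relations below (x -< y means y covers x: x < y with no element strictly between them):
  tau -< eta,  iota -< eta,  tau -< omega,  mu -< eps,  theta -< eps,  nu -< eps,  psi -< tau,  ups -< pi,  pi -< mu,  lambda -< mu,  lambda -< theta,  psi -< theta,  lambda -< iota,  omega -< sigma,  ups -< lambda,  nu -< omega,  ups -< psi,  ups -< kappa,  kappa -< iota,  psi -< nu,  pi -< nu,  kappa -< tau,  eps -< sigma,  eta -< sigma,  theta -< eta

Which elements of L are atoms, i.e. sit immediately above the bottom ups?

The atoms are exactly the elements that cover ups: kappa, lambda, pi, psi.

kappa, lambda, pi, psi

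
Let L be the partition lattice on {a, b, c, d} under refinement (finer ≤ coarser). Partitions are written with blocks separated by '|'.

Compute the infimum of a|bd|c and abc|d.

a|b|c|d

The meet (common refinement) of a|bd|c and abc|d intersects blocks pairwise, giving a|b|c|d.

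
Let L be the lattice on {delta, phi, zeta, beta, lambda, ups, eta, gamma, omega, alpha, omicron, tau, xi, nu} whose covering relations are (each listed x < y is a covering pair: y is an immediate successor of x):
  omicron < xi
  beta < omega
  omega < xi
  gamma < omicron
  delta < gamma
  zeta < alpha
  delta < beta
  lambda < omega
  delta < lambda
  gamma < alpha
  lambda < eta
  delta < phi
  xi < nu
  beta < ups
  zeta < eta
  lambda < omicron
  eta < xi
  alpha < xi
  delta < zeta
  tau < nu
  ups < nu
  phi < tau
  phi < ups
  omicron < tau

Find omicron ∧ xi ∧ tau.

Common lower bounds of {omicron, xi, tau}: delta, gamma, lambda, omicron.
The greatest among these is omicron.

omicron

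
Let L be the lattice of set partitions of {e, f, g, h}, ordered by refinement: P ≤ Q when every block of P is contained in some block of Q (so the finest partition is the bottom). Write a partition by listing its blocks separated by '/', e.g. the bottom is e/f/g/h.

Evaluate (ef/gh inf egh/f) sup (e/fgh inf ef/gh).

ef/gh ∧ egh/f = e/f/gh
e/fgh ∧ ef/gh = e/f/gh
e/f/gh ∨ e/f/gh = e/f/gh

e/f/gh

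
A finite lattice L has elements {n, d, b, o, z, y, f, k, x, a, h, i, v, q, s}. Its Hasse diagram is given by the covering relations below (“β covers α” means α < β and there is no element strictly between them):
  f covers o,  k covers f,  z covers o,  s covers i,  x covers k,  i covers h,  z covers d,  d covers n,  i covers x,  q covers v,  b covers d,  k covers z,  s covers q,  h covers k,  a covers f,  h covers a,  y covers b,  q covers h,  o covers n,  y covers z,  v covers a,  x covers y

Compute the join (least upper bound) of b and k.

x

Common upper bounds of {b, k}: i, s, x.
The least among these is x.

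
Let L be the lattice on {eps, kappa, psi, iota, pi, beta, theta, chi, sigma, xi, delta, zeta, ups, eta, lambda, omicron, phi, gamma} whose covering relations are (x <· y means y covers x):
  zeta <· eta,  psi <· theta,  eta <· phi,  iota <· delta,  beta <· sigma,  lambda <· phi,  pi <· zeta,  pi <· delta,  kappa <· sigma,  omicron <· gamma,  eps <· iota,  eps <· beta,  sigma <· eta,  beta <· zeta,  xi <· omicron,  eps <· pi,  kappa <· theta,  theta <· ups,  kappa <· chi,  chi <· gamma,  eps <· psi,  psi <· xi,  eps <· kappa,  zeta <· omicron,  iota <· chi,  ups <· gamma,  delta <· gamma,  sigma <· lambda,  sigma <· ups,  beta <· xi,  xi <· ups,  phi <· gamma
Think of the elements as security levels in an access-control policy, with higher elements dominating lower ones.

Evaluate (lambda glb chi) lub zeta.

lambda ∧ chi = kappa
kappa ∨ zeta = eta

eta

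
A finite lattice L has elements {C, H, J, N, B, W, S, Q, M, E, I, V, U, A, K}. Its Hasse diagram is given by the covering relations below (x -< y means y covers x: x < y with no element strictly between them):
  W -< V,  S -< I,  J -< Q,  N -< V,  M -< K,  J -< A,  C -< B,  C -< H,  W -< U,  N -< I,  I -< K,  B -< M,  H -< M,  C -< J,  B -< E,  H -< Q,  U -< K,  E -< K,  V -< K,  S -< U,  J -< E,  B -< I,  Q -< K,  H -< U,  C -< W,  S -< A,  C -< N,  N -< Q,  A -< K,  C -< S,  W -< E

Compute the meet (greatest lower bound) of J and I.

Common lower bounds of {J, I}: C.
The greatest among these is C.

C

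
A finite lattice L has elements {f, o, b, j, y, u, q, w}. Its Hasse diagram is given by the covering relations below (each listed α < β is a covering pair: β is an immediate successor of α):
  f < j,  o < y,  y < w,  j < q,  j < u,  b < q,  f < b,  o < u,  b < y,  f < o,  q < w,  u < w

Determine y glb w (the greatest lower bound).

y

Common lower bounds of {y, w}: b, f, o, y.
The greatest among these is y.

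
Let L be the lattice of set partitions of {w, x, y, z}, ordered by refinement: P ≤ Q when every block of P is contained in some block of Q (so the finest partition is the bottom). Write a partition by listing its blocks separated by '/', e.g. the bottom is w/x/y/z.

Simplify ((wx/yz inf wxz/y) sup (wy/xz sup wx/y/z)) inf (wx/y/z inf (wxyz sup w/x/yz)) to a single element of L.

wx/yz ∧ wxz/y = wx/y/z
wy/xz ∨ wx/y/z = wxyz
wx/y/z ∨ wxyz = wxyz
wxyz ∨ w/x/yz = wxyz
wx/y/z ∧ wxyz = wx/y/z
wxyz ∧ wx/y/z = wx/y/z

wx/y/z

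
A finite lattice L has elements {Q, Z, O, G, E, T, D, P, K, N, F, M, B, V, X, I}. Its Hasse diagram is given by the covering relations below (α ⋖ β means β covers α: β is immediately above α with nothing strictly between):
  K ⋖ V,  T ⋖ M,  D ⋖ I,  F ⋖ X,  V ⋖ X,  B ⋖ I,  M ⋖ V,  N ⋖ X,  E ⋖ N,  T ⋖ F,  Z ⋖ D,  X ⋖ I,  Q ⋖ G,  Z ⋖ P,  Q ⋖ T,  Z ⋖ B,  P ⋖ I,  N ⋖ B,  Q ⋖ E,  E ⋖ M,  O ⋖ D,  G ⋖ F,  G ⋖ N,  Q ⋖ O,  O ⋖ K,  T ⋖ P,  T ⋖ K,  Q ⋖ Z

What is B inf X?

N

Common lower bounds of {B, X}: E, G, N, Q.
The greatest among these is N.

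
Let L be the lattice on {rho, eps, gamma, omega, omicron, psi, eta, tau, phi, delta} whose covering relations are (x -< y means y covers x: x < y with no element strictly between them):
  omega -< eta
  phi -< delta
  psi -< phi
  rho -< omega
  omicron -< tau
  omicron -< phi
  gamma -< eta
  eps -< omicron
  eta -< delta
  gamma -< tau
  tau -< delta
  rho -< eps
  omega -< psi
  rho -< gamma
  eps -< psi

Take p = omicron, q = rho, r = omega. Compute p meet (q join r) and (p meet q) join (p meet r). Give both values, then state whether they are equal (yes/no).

rho; rho; yes

q join r = omega, so p meet (q join r) = omicron meet omega = rho.
p meet q = rho and p meet r = rho, so (p meet q) join (p meet r) = rho join rho = rho.
Equal: yes.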